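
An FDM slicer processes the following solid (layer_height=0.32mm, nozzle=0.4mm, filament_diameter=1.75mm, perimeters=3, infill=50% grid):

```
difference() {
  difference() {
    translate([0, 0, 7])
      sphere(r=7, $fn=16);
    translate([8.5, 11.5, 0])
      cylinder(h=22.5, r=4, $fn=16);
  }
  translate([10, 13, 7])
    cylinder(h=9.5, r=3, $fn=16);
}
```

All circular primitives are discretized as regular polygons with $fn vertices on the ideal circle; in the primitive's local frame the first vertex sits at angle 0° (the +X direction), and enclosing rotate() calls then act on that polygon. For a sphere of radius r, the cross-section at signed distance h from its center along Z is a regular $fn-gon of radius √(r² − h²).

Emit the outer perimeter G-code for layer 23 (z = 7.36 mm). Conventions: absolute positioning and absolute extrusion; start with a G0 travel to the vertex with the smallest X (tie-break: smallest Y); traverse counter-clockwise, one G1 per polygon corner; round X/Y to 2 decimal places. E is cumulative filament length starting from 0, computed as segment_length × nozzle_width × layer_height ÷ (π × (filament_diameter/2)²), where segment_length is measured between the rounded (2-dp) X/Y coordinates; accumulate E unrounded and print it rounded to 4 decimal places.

G0 X-6.99 Y0.00 Z7.36
G1 X-6.46 Y-2.68 E0.1454
G1 X-4.94 Y-4.94 E0.2903
G1 X-2.68 Y-6.46 E0.4353
G1 X0.00 Y-6.99 E0.5806
G1 X2.68 Y-6.46 E0.7260
G1 X4.94 Y-4.94 E0.8710
G1 X6.46 Y-2.68 E1.0159
G1 X6.99 Y0.00 E1.1613
G1 X6.46 Y2.68 E1.3067
G1 X4.94 Y4.94 E1.4516
G1 X2.68 Y6.46 E1.5965
G1 X0.00 Y6.99 E1.7419
G1 X-2.68 Y6.46 E1.8873
G1 X-4.94 Y4.94 E2.0322
G1 X-6.46 Y2.68 E2.1772
G1 X-6.99 Y0.00 E2.3226

At z = 7.36 mm: the r=7 sphere slices to a regular 16-gon of circumradius 6.991 (√(r²−h²) with h=0.36 from center); the r=4 cylinder at (8.5, 11.5) contributes a regular 16-gon of circumradius 4; Subtracting the remaining from the first: starting from the r=7 sphere, the r=4 cylinder at (8.5, 11.5) misses the remaining region (no effect) — 1 connected region; the cylinder at (10, 13): section is a regular 16-gon, circumradius r=3; Subtracting the remaining from the first: starting from the result so far, the r=3 cylinder at (10, 13) misses the remaining region (no effect) — 1 connected region. The outline is a single polygon with 16 vertices. Extrusion per mm of travel: 0.4 × 0.32 / (π × 0.875²) = 0.053216. Accumulating E over each segment gives final E = 2.3226.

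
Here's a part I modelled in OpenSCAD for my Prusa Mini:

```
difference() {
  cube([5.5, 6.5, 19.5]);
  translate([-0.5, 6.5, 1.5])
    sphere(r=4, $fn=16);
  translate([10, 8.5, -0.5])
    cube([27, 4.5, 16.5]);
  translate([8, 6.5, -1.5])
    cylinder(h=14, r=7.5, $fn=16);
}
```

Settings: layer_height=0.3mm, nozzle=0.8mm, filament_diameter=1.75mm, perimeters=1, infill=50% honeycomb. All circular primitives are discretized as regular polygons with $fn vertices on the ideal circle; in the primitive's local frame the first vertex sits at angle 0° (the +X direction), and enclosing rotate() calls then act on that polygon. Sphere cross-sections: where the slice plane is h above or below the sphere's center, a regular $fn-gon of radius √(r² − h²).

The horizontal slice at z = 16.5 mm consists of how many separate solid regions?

At z = 16.5 mm: the cube is present — its section is the full 5.5×6.5 rectangle; the sphere at (-0.5, 6.5) is not intersected at this z (|z−center|=15.000 > r=4); the cube at (10, 8.5) does not reach this height (z outside [-0.5, 16]); the cylinder at (8, 6.5) is not intersected at this z (z outside [-1.5, 12.5]); Taking the first minus the rest: none of the subtracted shapes is present at this height, so the 5.5×6.5 cube is unchanged — 1 connected region. The result has 1 disconnected region.

1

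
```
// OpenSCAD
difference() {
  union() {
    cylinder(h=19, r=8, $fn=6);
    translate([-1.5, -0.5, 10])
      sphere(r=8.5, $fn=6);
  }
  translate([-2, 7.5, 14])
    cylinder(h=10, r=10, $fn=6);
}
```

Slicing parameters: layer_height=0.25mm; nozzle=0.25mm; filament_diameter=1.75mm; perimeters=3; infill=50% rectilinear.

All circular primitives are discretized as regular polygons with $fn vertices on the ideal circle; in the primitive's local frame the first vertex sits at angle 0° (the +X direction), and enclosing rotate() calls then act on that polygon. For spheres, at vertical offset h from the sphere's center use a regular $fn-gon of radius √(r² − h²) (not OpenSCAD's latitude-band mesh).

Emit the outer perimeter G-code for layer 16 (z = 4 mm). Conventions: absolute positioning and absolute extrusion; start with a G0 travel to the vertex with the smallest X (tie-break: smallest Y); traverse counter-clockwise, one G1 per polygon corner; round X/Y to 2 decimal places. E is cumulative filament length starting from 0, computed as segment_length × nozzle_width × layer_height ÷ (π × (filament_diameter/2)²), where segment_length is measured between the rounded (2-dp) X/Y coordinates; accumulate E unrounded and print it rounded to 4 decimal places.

G0 X-8.00 Y0.00 Z4.00
G1 X-4.00 Y-6.93 E0.2079
G1 X4.00 Y-6.93 E0.4158
G1 X8.00 Y0.00 E0.6237
G1 X4.00 Y6.93 E0.8316
G1 X-4.00 Y6.93 E1.0395
G1 X-8.00 Y0.00 E1.2474

At z = 4 mm: the r=8 cylinder contributes a regular 6-gon of circumradius 8; the r=8.5 sphere at (-1.5, -0.5) contributes a regular 6-gon of circumradius √(8.5²−6²) = 6.021; Combining (union): the r=8.5 sphere at (-1.5, -0.5) lies entirely inside the r=8 cylinder, so the union is just the r=8 cylinder — 1 connected region; the cylinder at (-2, 7.5) is not intersected at this z (z outside [14, 24]); Subtracting the remaining from the first: none of the subtracted shapes is present at this height, so the result so far is unchanged — 1 connected region. The outline is a single polygon with 6 vertices. Extrusion per mm of travel: 0.25 × 0.25 / (π × 0.875²) = 0.025984. Accumulating E over each segment gives final E = 1.2474.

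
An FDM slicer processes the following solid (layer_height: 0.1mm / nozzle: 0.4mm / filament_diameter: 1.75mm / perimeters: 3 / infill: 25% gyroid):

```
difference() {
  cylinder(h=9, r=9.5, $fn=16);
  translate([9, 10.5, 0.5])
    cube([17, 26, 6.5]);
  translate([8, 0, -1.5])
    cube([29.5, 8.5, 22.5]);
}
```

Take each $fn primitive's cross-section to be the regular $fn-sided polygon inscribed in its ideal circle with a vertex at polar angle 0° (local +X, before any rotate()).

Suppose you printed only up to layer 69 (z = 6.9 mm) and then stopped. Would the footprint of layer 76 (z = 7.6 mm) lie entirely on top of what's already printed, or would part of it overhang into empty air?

Compare the two slices. At z = 6.9: the r=9.5 cylinder gives a regular 16-gon of circumradius 9.5 (constant along its height) (area = (16/2)·9.500²·sin(360°/16) = 276.30 mm²); the cube at (9, 10.5) (footprint 17×26) is included at this height (area 442.00 mm²); the cube at (8, 0) (footprint 29.5×8.5) is included at this height (area 250.75 mm²); Subtracting the remaining from the first: starting from the r=9.5 cylinder (276.30 mm²), the 17×26 cube at (9, 10.5) misses the remaining region (no effect); the 29.5×8.5 cube at (8, 0) partially overlaps it — only the 4.59 mm² overlap (of its 250.75 mm²) is removed, clipping the outline — area = 271.71 mm². At z = 7.6: the cylinder: section is a regular 16-gon, circumradius r=9.5 (area = (16/2)·9.500²·sin(360°/16) = 276.30 mm²); the cube at (9, 10.5) is not intersected at this z (z outside [0.5, 7]); the cube at (8, 0) (footprint 29.5×8.5) is included at this height (area 250.75 mm²); Taking the first minus the rest: starting from the r=9.5 cylinder (276.30 mm²), the 29.5×8.5 cube at (8, 0) partially overlaps it — only the 4.59 mm² overlap (of its 250.75 mm²) is removed, clipping the outline — area = 271.71 mm². Checking containment: the cross-section at z = 7.6 is a subset of the cross-section at z = 6.9.

entirely on top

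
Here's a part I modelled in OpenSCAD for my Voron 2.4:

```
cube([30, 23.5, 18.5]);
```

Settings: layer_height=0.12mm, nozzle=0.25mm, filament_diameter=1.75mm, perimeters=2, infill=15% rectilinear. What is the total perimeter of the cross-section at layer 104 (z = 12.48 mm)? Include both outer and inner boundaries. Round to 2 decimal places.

At z = 12.48 mm: the cube is present — its section is the full 30×23.5 rectangle (perimeter 107.00 mm). Overall, the cross-section is a single solid region. Total boundary length (outer) = 107.00 mm.

107.00 mm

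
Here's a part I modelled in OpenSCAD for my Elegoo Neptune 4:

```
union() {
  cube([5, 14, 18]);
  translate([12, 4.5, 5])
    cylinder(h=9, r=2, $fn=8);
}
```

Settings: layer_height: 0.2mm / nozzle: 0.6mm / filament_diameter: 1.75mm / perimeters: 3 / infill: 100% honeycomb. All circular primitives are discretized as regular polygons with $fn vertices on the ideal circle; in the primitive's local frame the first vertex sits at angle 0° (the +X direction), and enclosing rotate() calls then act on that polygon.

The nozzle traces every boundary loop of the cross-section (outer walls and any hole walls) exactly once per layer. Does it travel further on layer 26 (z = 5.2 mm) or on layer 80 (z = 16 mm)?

layer 26 (z = 5.2 mm)

Layer 26 (z = 5.2): the 5×14 cube contributes its full rectangle (perimeter 38.00 mm); the cylinder at (12, 4.5): section is a regular 8-gon, circumradius r=2 (perimeter = 2·8·2.000·sin(180°/8) = 12.25 mm); Merging all regions: the 2 present regions are separate (no shared area or edge), so areas and boundary lengths simply add and each stays a separate island — boundary = 50.25 mm. So its perimeter = 50.25 mm. Layer 80 (z = 16): the 5×14 cube contributes its full rectangle (perimeter 38.00 mm); the cylinder at (12, 4.5) is not intersected at this z (z outside [5, 14]); Combining (union): only the 5×14 cube is present, so the union is just that shape — boundary = 38.00 mm. So its perimeter = 38.00 mm. Layer 26 is larger (50.25 vs 38.00 mm).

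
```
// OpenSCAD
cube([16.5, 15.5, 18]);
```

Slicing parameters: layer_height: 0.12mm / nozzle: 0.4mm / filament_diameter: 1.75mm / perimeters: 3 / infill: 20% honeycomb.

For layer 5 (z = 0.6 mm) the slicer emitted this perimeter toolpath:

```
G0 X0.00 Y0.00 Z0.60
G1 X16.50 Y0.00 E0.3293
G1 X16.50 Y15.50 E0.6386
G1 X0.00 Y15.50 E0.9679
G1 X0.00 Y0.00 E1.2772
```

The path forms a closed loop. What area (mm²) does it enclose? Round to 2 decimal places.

255.75 mm²

Apply the shoelace formula to the sequence of (X, Y) vertices; enclosed area = 255.75 mm².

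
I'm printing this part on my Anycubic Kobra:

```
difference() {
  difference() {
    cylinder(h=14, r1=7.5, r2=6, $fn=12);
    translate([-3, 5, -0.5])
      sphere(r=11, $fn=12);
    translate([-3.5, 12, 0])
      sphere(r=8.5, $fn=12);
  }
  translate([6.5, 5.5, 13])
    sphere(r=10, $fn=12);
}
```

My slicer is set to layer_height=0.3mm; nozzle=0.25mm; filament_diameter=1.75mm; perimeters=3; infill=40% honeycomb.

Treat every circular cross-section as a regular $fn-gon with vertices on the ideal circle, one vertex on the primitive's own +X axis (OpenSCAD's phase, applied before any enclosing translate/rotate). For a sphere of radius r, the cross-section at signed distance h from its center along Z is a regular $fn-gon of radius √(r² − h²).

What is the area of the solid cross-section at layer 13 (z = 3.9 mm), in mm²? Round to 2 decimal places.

31.46 mm²

At z = 3.9 mm: the cone (r1=7.5→r2=6) has section circumradius 7.082 here — a regular 12-gon (area = (12/2)·7.082²·sin(360°/12) = 150.47 mm²); the r=11 sphere at (-3, 5) slices to a regular 12-gon of circumradius 10.082 (√(r²−h²) with h=4.4 from center) (area = (12/2)·10.082²·sin(360°/12) = 304.92 mm²); the r=8.5 sphere at (-3.5, 12) contributes a regular 12-gon of circumradius √(8.5²−3.9²) = 7.552 (area = (12/2)·7.552²·sin(360°/12) = 171.12 mm²); Subtracting the remaining from the first: starting from the cone (150.47 mm²), the r=11 sphere at (-3, 5) partially overlaps it — only the 118.68 mm² overlap (of its 304.92 mm²) is removed, clipping the outline; the r=8.5 sphere at (-3.5, 12) misses the remaining region (no effect) — area = 31.79 mm²; the r=10 sphere at (6.5, 5.5) contributes a regular 12-gon of circumradius √(10²−9.1²) = 4.146 (area = (12/2)·4.146²·sin(360°/12) = 51.57 mm²); Taking the first minus the rest: starting from the result so far (31.79 mm²), the r=10 sphere at (6.5, 5.5) partially overlaps it — only the 0.33 mm² overlap (of its 51.57 mm²) is removed, clipping the outline — area = 31.46 mm². Overall, the cross-section is a single solid region. Net area = 31.46 mm².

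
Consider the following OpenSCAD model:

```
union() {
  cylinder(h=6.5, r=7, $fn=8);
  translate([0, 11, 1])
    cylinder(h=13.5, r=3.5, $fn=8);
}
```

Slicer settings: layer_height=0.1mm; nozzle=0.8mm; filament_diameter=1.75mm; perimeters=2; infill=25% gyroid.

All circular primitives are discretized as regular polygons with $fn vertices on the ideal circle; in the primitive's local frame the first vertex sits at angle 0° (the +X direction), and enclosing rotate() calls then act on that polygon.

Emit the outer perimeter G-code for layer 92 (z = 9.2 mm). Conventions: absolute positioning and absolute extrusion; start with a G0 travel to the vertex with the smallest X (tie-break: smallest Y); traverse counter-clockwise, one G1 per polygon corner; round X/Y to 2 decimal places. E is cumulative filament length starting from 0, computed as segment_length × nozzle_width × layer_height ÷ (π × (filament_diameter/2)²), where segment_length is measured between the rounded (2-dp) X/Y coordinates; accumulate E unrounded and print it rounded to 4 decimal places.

G0 X-3.50 Y11.00 Z9.20
G1 X-2.47 Y8.53 E0.0890
G1 X0.00 Y7.50 E0.1780
G1 X2.47 Y8.53 E0.2670
G1 X3.50 Y11.00 E0.3560
G1 X2.47 Y13.47 E0.4450
G1 X0.00 Y14.50 E0.5341
G1 X-2.47 Y13.47 E0.6231
G1 X-3.50 Y11.00 E0.7121

At z = 9.2 mm: the cylinder does not reach this height (z outside [0, 6.5]); the cylinder at (0, 11): section is a regular 8-gon, circumradius r=3.5; Merging all regions: only the r=3.5 cylinder at (0, 11) is present, so the union is just that shape — 1 connected region. The outline is a single polygon with 8 vertices. Extrusion per mm of travel: 0.8 × 0.1 / (π × 0.875²) = 0.033260. Accumulating E over each segment gives final E = 0.7121.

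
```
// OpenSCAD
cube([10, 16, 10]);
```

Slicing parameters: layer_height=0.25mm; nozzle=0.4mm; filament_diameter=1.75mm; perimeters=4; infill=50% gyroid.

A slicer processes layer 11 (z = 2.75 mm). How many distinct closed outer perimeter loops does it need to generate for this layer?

1

At z = 2.75 mm: the cube (footprint 10×16) is included at this height. The result has 1 disconnected region.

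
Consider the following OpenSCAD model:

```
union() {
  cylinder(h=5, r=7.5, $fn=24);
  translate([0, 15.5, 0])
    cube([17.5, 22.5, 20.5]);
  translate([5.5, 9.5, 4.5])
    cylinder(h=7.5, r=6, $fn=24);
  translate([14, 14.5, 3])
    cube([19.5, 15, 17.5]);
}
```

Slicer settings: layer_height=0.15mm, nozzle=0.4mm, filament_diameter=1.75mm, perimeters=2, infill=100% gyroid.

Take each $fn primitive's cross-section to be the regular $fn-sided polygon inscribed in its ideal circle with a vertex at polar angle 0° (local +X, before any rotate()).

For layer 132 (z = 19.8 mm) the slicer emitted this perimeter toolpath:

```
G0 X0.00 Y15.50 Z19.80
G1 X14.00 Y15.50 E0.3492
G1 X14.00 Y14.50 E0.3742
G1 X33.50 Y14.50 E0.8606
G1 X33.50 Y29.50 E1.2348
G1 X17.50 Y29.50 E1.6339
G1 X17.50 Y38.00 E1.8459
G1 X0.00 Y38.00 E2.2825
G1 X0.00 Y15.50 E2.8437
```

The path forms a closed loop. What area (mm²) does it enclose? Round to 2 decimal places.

Apply the shoelace formula to the sequence of (X, Y) vertices; enclosed area = 637.25 mm².

637.25 mm²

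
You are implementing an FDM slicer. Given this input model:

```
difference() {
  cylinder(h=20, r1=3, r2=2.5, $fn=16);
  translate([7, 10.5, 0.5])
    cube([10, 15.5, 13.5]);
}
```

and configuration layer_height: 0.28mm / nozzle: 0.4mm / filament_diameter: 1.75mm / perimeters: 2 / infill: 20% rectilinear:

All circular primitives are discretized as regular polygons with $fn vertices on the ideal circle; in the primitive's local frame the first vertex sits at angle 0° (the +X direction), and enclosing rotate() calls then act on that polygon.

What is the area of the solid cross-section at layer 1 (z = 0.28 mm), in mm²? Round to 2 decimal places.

At z = 0.28 mm: the cone: at t=0.014 of its height the radius interpolates to r₁+(r₂−r₁)t = 2.993, giving a regular 16-gon of that circumradius (area = (16/2)·2.993²·sin(360°/16) = 27.42 mm²); the cube at (7, 10.5) does not reach this height (z outside [0.5, 14]); Taking the first minus the rest: none of the subtracted shapes is present at this height, so the cone is unchanged — area = 27.42 mm². Overall, the cross-section is a single solid region. Net area = 27.42 mm².

27.42 mm²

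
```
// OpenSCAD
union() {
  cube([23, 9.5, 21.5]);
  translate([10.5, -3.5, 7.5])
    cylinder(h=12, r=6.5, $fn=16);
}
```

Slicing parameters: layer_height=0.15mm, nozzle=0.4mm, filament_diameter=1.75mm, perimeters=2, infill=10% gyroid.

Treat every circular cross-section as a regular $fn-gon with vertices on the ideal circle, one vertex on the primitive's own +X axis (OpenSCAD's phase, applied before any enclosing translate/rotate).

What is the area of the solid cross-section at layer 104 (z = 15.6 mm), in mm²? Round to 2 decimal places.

325.76 mm²

At z = 15.6 mm: the cube is present — its section is the full 23×9.5 rectangle (area 218.50 mm²); the cylinder at (10.5, -3.5): section is a regular 16-gon, circumradius r=6.5 (area = (16/2)·6.500²·sin(360°/16) = 129.35 mm²); Taking the union: the regions partially overlap — summed areas 347.85 mm² minus the doubly-counted overlap 22.09 mm² gives 325.76 mm² — area = 325.76 mm². Overall, the cross-section is a single solid region. Net area = 325.76 mm².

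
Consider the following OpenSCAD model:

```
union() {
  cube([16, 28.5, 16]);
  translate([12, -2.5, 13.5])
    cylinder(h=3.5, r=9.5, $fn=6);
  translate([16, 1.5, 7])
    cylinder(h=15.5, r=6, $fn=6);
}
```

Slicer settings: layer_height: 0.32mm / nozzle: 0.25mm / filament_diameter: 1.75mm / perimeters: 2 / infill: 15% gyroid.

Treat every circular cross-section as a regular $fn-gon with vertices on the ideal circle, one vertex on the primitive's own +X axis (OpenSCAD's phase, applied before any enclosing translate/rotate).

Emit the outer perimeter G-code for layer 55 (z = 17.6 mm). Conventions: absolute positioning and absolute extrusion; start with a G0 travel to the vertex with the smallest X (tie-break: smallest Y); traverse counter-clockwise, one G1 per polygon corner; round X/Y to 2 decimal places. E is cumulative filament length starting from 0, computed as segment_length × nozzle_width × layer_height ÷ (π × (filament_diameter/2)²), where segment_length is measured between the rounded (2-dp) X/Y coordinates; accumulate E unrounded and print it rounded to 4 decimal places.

At z = 17.6 mm: the cube is not intersected at this z (z outside [0, 16]); the cylinder at (12, -2.5) is absent (z outside [13.5, 17]); the r=6 cylinder at (16, 1.5) gives a regular 6-gon of circumradius 6 (constant along its height); Merging all regions: only the r=6 cylinder at (16, 1.5) is present, so the union is just that shape — 1 connected region. The outline is a single polygon with 6 vertices. Extrusion per mm of travel: 0.25 × 0.32 / (π × 0.875²) = 0.033260. Accumulating E over each segment gives final E = 1.1978.

G0 X10.00 Y1.50 Z17.60
G1 X13.00 Y-3.70 E0.1997
G1 X19.00 Y-3.70 E0.3992
G1 X22.00 Y1.50 E0.5989
G1 X19.00 Y6.70 E0.7986
G1 X13.00 Y6.70 E0.9981
G1 X10.00 Y1.50 E1.1978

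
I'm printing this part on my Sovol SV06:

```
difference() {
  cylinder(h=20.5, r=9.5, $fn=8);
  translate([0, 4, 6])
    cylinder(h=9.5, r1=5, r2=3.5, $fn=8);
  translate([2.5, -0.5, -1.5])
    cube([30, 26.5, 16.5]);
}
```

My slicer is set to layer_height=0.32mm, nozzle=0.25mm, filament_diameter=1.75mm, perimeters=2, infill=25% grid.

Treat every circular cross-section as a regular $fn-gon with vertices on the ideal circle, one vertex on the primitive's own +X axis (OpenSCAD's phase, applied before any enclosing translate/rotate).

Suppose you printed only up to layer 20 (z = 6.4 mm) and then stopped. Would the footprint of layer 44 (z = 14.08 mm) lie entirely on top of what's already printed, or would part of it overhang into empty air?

part overhangs

Compare the two slices. At z = 6.4: the cylinder: section is a regular 8-gon, circumradius r=9.5 (area = (8/2)·9.500²·sin(360°/8) = 255.27 mm²); the cone at (0, 4) contributes a regular 8-gon of circumradius 4.937 (interpolated between r1=5 and r2=3.5 at t=0.042) (area = (8/2)·4.937²·sin(360°/8) = 68.94 mm²); the cube at (2.5, -0.5) is present — its section is the full 30×26.5 rectangle (area 795.00 mm²); Subtracting the remaining from the first: starting from the r=9.5 cylinder (255.27 mm²), the cone at (0, 4) lies wholly inside it (removes its full 68.94 mm² and its 30.23 mm outline becomes a hole wall); the 30×26.5 cube at (2.5, -0.5) partially overlaps it — only the 32.44 mm² overlap (of its 795.00 mm²) is removed, clipping the outline — area = 153.89 mm². At z = 14.08: the r=9.5 cylinder gives a regular 8-gon of circumradius 9.5 (constant along its height) (area = (8/2)·9.500²·sin(360°/8) = 255.27 mm²); the cone at (0, 4): at t=0.851 of its height the radius interpolates to r₁+(r₂−r₁)t = 3.724, giving a regular 8-gon of that circumradius (area = (8/2)·3.724²·sin(360°/8) = 39.23 mm²); the cube at (2.5, -0.5) is present — its section is the full 30×26.5 rectangle (area 795.00 mm²); Taking the first minus the rest: starting from the r=9.5 cylinder (255.27 mm²), the cone at (0, 4) lies wholly inside it (removes its full 39.23 mm² and its 22.80 mm outline becomes a hole wall); the 30×26.5 cube at (2.5, -0.5) partially overlaps it — only the 41.23 mm² overlap (of its 795.00 mm²) is removed, clipping the outline — area = 174.81 mm². Checking containment: at z = 14.08 the cross-section extends beyond the z = 6.4 cross-section by about 20.92 mm².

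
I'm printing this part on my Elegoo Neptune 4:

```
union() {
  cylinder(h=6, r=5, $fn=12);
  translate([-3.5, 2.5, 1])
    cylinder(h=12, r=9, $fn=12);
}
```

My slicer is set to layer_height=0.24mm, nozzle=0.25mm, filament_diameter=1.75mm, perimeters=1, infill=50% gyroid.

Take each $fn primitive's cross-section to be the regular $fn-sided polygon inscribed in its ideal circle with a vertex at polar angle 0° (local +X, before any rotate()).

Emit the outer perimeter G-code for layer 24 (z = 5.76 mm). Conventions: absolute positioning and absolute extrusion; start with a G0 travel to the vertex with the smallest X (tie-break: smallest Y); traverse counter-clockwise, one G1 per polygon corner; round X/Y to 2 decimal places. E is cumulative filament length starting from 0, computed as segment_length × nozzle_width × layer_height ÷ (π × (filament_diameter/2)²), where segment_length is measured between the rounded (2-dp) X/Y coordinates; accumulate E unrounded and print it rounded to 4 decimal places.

G0 X-12.50 Y2.50 Z5.76
G1 X-11.29 Y-2.00 E0.1162
G1 X-8.00 Y-5.29 E0.2323
G1 X-3.50 Y-6.50 E0.3485
G1 X1.00 Y-5.29 E0.4648
G1 X1.77 Y-4.53 E0.4918
G1 X2.50 Y-4.33 E0.5107
G1 X4.33 Y-2.50 E0.5752
G1 X5.00 Y0.00 E0.6398
G1 X4.92 Y0.32 E0.6480
G1 X5.50 Y2.50 E0.7043
G1 X4.29 Y7.00 E0.8205
G1 X1.00 Y10.29 E0.9366
G1 X-3.50 Y11.50 E1.0528
G1 X-8.00 Y10.29 E1.1691
G1 X-11.29 Y7.00 E1.2851
G1 X-12.50 Y2.50 E1.4014

At z = 5.76 mm: the r=5 cylinder contributes a regular 12-gon of circumradius 5; the r=9 cylinder at (-3.5, 2.5) gives a regular 12-gon of circumradius 9 (constant along its height); Combining (union): the regions partially overlap (shared area 73.42 mm²), so overlapping operands fuse into one piece — 1 connected region. The outline is a single polygon with 16 vertices. Extrusion per mm of travel: 0.25 × 0.24 / (π × 0.875²) = 0.024945. Accumulating E over each segment gives final E = 1.4014.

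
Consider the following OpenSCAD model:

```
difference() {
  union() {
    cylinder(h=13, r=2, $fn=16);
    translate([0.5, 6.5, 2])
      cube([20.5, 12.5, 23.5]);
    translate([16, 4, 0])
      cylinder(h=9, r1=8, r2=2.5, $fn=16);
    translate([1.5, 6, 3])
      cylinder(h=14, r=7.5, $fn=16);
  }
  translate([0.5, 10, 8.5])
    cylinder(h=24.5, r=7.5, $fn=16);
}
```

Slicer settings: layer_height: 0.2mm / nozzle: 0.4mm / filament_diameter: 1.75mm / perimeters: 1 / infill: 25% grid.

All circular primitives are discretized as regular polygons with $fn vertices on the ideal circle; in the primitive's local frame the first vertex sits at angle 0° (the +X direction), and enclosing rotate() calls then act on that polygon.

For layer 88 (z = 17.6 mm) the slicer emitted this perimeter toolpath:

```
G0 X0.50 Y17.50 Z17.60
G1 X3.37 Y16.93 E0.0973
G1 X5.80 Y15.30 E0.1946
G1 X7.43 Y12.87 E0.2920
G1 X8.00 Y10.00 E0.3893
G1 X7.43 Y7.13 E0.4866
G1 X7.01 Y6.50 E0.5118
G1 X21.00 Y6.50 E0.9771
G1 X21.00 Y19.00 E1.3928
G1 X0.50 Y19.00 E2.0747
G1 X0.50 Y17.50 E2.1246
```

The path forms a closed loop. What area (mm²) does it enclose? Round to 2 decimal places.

188.27 mm²

Apply the shoelace formula to the sequence of (X, Y) vertices; enclosed area = 188.27 mm².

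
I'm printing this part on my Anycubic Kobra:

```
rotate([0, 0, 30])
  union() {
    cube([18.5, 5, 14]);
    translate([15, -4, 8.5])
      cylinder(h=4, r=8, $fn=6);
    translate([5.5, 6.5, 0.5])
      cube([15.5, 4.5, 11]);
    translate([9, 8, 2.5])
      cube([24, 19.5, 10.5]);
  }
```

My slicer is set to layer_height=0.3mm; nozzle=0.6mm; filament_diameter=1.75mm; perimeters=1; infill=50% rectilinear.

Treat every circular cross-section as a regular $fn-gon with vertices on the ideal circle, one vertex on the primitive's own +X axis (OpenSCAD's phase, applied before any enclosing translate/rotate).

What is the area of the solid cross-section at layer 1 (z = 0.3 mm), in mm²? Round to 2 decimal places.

92.50 mm²

At z = 0.3 mm: the cube (footprint 18.5×5) is included at this height (area 92.50 mm²); the cylinder at (15, -4) is absent (z outside [8.5, 12.5]); the cube at (5.5, 6.5) is not intersected at this z (z outside [0.5, 11.5]); the cube at (9, 8) is not intersected at this z (z outside [2.5, 13]); Merging all regions: only the 18.5×5 cube is present, so the union is just that shape — area = 92.50 mm²; (rotated 30° about Z; rotation is an isometry so areas/perimeters/island counts are preserved). Overall, the cross-section is a single solid region. Net area = 92.50 mm².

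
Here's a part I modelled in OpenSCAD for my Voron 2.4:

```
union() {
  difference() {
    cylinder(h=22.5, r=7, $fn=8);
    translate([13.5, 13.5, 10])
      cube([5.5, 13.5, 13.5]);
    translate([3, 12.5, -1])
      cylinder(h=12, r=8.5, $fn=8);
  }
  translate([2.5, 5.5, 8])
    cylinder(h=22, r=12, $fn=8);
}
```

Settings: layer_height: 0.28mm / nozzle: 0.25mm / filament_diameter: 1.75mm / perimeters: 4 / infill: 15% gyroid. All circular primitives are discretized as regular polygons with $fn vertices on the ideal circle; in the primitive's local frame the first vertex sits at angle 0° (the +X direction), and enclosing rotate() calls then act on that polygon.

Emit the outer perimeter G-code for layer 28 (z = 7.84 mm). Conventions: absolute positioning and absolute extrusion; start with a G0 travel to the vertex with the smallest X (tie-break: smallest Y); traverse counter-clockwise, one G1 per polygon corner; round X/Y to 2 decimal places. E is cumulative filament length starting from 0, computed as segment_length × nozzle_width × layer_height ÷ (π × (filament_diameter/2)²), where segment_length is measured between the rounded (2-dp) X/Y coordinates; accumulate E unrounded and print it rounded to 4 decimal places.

G0 X-7.00 Y0.00 Z7.84
G1 X-4.95 Y-4.95 E0.1559
G1 X0.00 Y-7.00 E0.3118
G1 X4.95 Y-4.95 E0.4678
G1 X7.00 Y0.00 E0.6237
G1 X5.00 Y4.83 E0.7758
G1 X3.00 Y4.00 E0.8389
G1 X-2.12 Y6.12 E1.0001
G1 X-4.95 Y4.95 E1.0892
G1 X-7.00 Y0.00 E1.2452

At z = 7.84 mm: the cylinder: section is a regular 8-gon, circumradius r=7; the cube at (13.5, 13.5) is not intersected at this z (z outside [10, 23.5]); the cylinder at (3, 12.5): section is a regular 8-gon, circumradius r=8.5; Taking the first minus the rest: starting from the r=7 cylinder, the r=8.5 cylinder at (3, 12.5) partially overlaps it — only the 8.99 mm² overlap (of its 204.35 mm²) is removed, clipping the outline — 1 connected region; the cylinder at (2.5, 5.5) is not intersected at this z (z outside [8, 30]); Merging all regions: only the result so far is present, so the union is just that shape — 1 connected region. The outline is a single polygon with 9 vertices. Extrusion per mm of travel: 0.25 × 0.28 / (π × 0.875²) = 0.029103. Accumulating E over each segment gives final E = 1.2452.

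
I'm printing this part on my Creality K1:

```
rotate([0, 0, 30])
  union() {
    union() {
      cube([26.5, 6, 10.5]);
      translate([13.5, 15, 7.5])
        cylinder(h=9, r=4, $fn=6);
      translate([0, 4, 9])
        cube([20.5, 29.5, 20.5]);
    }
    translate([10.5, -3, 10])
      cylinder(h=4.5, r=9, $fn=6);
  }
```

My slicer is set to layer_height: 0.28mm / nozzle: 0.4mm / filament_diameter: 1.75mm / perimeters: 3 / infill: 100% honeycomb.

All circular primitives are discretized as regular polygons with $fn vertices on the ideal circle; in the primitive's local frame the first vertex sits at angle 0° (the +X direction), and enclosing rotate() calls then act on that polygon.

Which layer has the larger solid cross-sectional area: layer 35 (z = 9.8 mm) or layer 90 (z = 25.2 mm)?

Layer 35 (z = 9.8): the 26.5×6 cube contributes its full rectangle (area 159.00 mm²); the cylinder at (13.5, 15): section is a regular 6-gon, circumradius r=4 (area = (6/2)·4.000²·sin(360°/6) = 41.57 mm²); the cube at (0, 4) is present — its section is the full 20.5×29.5 rectangle (area 604.75 mm²); Taking the union: the regions partially overlap — summed areas 805.32 mm² minus the doubly-counted overlap 82.57 mm² gives 722.75 mm² — area = 722.75 mm²; the cylinder at (10.5, -3) is absent (z outside [10, 14.5]); Taking the union: only that combined region is present, so the union is just that shape — area = 722.75 mm²; (rotated 30° about Z; rotation is an isometry so areas/perimeters/island counts are preserved). So its area = 722.75 mm². Layer 90 (z = 25.2): the cube is absent (z outside [0, 10.5]); the cylinder at (13.5, 15) does not reach this height (z outside [7.5, 16.5]); the cube at (0, 4) is present — its section is the full 20.5×29.5 rectangle (area 604.75 mm²); Combining (union): only the 20.5×29.5 cube at (0, 4) is present, so the union is just that shape — area = 604.75 mm²; the cylinder at (10.5, -3) is absent (z outside [10, 14.5]); Merging all regions: only the result so far is present, so the union is just that shape — area = 604.75 mm²; (rotated 30° about Z; rotation is an isometry so areas/perimeters/island counts are preserved). So its area = 604.75 mm². Layer 35 is larger (722.75 vs 604.75 mm²).

layer 35 (z = 9.8 mm)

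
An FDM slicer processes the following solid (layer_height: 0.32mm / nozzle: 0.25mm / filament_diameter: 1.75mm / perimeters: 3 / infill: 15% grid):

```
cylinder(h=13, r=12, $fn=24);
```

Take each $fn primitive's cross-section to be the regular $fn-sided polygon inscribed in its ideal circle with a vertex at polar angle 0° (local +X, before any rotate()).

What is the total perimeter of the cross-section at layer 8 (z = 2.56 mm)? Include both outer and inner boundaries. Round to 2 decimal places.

75.18 mm

At z = 2.56 mm: the cylinder: section is a regular 24-gon, circumradius r=12 (perimeter = 2·24·12.000·sin(180°/24) = 75.18 mm). Overall, the cross-section is a single solid region. Total boundary length (outer) = 75.18 mm.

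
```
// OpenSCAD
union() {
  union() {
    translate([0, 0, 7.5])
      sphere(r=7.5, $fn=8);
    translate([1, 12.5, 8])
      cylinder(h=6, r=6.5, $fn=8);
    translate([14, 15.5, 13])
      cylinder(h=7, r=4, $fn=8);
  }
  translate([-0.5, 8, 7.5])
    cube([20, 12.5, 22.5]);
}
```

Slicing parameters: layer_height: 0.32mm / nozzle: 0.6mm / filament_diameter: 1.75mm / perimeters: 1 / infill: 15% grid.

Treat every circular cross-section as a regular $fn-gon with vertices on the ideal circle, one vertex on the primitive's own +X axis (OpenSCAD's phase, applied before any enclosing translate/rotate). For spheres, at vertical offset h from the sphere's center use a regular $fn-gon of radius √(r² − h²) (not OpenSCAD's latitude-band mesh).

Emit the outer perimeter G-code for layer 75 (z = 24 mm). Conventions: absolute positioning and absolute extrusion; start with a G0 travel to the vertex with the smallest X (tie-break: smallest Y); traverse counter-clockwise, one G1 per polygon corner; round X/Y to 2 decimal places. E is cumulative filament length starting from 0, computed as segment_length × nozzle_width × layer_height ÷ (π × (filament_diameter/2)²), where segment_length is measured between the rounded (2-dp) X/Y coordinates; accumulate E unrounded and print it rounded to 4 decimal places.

G0 X-0.50 Y8.00 Z24.00
G1 X19.50 Y8.00 E1.5965
G1 X19.50 Y20.50 E2.5943
G1 X-0.50 Y20.50 E4.1908
G1 X-0.50 Y8.00 E5.1886

At z = 24 mm: the sphere is not intersected at this z (|z−center|=16.500 > r=7.5); the cylinder at (1, 12.5) is not intersected at this z (z outside [8, 14]); the cylinder at (14, 15.5) does not reach this height (z outside [13, 20]); Combining (union): nothing is present at this height; the cube at (-0.5, 8) is present — its section is the full 20×12.5 rectangle; Combining (union): only the 20×12.5 cube at (-0.5, 8) is present, so the union is just that shape — 1 connected region. The outline is a single polygon with 4 vertices. Extrusion per mm of travel: 0.6 × 0.32 / (π × 0.875²) = 0.079824. Accumulating E over each segment gives final E = 5.1886.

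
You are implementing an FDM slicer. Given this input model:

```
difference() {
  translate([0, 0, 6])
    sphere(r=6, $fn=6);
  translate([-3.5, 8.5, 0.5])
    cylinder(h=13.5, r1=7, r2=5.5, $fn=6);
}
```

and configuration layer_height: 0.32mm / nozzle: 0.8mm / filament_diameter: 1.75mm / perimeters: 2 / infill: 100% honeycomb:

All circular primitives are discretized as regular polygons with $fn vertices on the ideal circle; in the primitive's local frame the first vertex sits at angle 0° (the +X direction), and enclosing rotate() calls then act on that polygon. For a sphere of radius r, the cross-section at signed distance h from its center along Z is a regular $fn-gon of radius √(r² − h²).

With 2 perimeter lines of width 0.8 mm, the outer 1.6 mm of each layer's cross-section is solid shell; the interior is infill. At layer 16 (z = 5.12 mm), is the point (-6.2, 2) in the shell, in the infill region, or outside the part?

At z = 5.12 mm: the r=6 sphere slices to a regular 6-gon of circumradius 5.935 (√(r²−h²) with h=0.88 from center); the cone at (-3.5, 8.5) contributes a regular 6-gon of circumradius 6.487 (interpolated between r1=7 and r2=5.5 at t=0.342); Subtracting the remaining from the first: starting from the r=6 sphere, the cone at (-3.5, 8.5) partially overlaps it — only the 9.06 mm² overlap (of its 109.32 mm²) is removed, clipping the outline — 1 connected region. Overall, the cross-section is a single solid region. The nearest boundary edge runs (-5.94, 0.00)→(-4.27, 2.88); distance from the point to it = 1.23 mm. The point is not inside any of the regions above, so it lies outside the cross-section (1.23 mm from the nearest boundary).

outside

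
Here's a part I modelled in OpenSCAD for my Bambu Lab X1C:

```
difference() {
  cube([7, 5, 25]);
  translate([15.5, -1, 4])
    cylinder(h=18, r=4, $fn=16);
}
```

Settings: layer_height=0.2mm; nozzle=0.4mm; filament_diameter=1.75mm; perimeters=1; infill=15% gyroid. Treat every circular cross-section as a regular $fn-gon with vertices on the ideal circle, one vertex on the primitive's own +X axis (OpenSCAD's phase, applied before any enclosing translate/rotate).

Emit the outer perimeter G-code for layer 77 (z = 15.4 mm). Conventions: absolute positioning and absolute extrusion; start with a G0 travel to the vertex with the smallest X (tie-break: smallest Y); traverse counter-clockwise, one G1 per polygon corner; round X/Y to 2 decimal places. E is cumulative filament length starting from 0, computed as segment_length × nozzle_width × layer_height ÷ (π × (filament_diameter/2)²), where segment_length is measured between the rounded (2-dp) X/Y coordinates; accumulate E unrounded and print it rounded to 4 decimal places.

G0 X0.00 Y0.00 Z15.40
G1 X7.00 Y0.00 E0.2328
G1 X7.00 Y5.00 E0.3991
G1 X0.00 Y5.00 E0.6319
G1 X0.00 Y0.00 E0.7982

At z = 15.4 mm: the cube (footprint 7×5) is included at this height; the r=4 cylinder at (15.5, -1) gives a regular 16-gon of circumradius 4 (constant along its height); After the difference (first − rest): starting from the 7×5 cube, the r=4 cylinder at (15.5, -1) misses the remaining region (no effect) — 1 connected region. The outline is a single polygon with 4 vertices. Extrusion per mm of travel: 0.4 × 0.2 / (π × 0.875²) = 0.033260. Accumulating E over each segment gives final E = 0.7982.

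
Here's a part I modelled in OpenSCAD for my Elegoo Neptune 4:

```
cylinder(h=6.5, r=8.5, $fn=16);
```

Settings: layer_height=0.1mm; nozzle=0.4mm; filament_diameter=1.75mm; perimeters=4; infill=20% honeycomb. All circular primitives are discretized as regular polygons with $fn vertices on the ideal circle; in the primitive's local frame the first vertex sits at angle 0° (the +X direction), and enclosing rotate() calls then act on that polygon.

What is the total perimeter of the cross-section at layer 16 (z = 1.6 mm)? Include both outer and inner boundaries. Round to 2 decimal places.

At z = 1.6 mm: the r=8.5 cylinder contributes a regular 16-gon of circumradius 8.5 (perimeter = 2·16·8.500·sin(180°/16) = 53.06 mm). Overall, the cross-section is a single solid region. Total boundary length (outer) = 53.06 mm.

53.06 mm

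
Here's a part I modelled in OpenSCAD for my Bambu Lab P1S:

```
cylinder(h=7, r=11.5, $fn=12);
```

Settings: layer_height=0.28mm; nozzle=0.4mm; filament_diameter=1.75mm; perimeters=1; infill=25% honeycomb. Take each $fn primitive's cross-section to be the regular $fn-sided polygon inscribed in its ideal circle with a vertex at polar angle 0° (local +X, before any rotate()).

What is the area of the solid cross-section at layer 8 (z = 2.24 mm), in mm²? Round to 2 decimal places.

396.75 mm²

At z = 2.24 mm: the r=11.5 cylinder gives a regular 12-gon of circumradius 11.5 (constant along its height) (area = (12/2)·11.500²·sin(360°/12) = 396.75 mm²). Overall, the cross-section is a single solid region. Net area = 396.75 mm².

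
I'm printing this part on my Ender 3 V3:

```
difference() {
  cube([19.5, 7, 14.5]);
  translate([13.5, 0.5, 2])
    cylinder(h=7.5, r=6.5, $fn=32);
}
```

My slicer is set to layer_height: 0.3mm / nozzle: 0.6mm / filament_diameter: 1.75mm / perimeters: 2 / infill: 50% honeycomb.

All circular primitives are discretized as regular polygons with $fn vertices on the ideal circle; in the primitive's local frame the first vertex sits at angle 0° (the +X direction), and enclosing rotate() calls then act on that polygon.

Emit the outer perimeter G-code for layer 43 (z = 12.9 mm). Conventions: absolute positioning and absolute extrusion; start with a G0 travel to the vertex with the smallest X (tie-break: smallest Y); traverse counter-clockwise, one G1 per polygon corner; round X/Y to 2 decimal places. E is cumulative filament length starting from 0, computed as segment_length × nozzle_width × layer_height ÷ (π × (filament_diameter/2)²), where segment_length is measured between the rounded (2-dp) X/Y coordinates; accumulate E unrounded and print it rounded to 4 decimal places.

G0 X0.00 Y0.00 Z12.90
G1 X19.50 Y0.00 E1.4593
G1 X19.50 Y7.00 E1.9831
G1 X0.00 Y7.00 E3.4424
G1 X0.00 Y0.00 E3.9663

At z = 12.9 mm: the cube (footprint 19.5×7) is included at this height; the cylinder at (13.5, 0.5) does not reach this height (z outside [2, 9.5]); Subtracting the remaining from the first: none of the subtracted shapes is present at this height, so the 19.5×7 cube is unchanged — 1 connected region. The outline is a single polygon with 4 vertices. Extrusion per mm of travel: 0.6 × 0.3 / (π × 0.875²) = 0.074835. Accumulating E over each segment gives final E = 3.9663.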